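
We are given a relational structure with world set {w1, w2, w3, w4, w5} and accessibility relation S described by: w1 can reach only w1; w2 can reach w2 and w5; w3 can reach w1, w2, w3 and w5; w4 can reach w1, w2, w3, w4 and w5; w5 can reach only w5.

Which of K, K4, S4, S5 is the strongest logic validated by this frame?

Transitive (axiom 4): yes — every two-step S-path is closed by a direct edge.
Reflexive (axiom T): yes — every world is S-related to itself.
Euclidean (axiom 5): no — w3 S w1 and w3 S w2, but not w1 S w2.
So F validates K, K4, S4; S5 would additionally require S to be Euclidean. The strongest is S4.

S4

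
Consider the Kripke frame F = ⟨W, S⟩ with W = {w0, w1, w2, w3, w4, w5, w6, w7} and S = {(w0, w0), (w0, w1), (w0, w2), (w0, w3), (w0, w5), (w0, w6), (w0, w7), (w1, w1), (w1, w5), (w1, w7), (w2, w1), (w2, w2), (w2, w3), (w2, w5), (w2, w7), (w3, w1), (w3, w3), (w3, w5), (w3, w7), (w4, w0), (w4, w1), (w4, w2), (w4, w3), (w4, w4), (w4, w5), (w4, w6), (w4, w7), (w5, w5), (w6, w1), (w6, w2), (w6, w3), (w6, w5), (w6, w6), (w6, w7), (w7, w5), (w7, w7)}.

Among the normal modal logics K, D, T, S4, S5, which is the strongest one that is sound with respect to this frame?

S4

Serial (axiom D): yes — every world has a successor (e.g. w0 S w0).
Reflexive (axiom T): yes — every world is S-related to itself.
Transitive (axiom 4): yes — every two-step S-path is closed by a direct edge.
Euclidean (axiom 5): no — w0 S w1 and w0 S w2, but not w1 S w2.
So F validates K, D, T, S4; S5 would additionally require S to be Euclidean. The strongest is S4.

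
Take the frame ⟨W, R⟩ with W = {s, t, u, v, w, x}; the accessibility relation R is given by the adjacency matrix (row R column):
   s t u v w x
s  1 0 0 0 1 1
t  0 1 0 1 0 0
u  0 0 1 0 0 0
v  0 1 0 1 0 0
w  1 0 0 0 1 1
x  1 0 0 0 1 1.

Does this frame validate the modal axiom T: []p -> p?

By correspondence theory, T is valid on a frame iff R is reflexive.
Reflexive: yes — every world is R-related to itself.

Yes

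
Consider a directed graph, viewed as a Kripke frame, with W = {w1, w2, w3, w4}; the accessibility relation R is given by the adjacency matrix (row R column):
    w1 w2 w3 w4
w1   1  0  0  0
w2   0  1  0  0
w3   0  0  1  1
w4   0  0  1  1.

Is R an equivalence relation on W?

Reflexive: yes — every world is R-related to itself.
Symmetric: yes — every pair in R has its reverse in R.
Transitive: yes — every two-step R-path is closed by a direct edge.
So R is an equivalence relation.

Yes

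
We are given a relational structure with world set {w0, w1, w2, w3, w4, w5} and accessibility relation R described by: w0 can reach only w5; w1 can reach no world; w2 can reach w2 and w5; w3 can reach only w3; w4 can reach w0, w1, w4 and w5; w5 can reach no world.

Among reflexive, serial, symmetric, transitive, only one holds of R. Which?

Reflexive: no — w0 is not related to itself.
Serial: no — w1 has no R-successor.
Symmetric: no — w0 R w5 but not w5 R w0.
Transitive: yes — every two-step R-path is closed by a direct edge.
Only transitive holds.

transitive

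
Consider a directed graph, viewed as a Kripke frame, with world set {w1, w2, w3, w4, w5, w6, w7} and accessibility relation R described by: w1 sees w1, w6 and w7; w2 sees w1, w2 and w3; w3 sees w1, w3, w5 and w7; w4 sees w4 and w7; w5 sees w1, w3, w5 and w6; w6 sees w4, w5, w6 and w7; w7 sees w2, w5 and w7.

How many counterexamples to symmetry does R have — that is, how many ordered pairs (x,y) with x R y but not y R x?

12

Enumerating: (w1,w6), (w1,w7), (w2,w1), (w2,w3), (w3,w1), (w3,w7), (w4,w7), (w5,w1), (w6,w4), (w6,w7), (w7,w2), (w7,w5).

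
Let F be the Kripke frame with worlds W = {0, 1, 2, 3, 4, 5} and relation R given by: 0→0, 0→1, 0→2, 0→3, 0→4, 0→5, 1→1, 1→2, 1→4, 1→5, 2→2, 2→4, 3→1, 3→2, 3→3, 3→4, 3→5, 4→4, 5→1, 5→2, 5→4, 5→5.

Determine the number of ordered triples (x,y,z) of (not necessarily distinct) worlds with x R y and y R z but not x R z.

0

R is transitive; there are no such tuples.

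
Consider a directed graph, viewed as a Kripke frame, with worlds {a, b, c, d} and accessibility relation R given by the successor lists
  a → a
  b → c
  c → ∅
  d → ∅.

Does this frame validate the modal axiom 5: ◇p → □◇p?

No

Axiom 5 corresponds to the accessibility relation being Euclidean.
Euclidean: no — b R c and b R c, but not c R c.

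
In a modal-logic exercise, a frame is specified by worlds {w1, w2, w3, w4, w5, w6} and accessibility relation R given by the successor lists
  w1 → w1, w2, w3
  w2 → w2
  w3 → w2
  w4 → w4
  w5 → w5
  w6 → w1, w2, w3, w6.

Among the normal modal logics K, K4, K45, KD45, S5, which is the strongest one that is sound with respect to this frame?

Transitive (axiom 4): yes — every two-step R-path is closed by a direct edge.
Euclidean (axiom 5): no — w1 R w2 and w1 R w3, but not w2 R w3.
Serial (axiom D): yes — every world has a successor (e.g. w1 R w1).
Reflexive (axiom T): no — w3 is not related to itself.
So F validates K, K4; K45 would additionally require R to be Euclidean. The strongest is K4.

K4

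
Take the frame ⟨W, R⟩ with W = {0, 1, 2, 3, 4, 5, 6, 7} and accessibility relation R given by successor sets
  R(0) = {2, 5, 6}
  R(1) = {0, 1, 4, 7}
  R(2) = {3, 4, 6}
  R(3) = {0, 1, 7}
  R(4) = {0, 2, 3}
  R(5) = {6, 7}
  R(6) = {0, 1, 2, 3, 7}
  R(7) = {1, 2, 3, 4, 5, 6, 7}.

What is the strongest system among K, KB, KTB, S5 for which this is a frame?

Symmetric (axiom B): no — 0 R 2 but not 2 R 0.
Reflexive (axiom T): no — 0 is not related to itself.
Euclidean (axiom 5): no — 0 R 2 and 0 R 5, but not 2 R 5.
So F validates K; KB would additionally require R to be symmetric. The strongest is K.

K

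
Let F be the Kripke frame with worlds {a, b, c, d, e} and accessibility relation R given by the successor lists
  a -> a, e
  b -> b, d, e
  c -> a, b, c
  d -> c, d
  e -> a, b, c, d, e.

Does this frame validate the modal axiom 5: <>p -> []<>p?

The schema 5 characterises exactly the Euclidean frames.
Euclidean: no — b R d and b R e, but not d R e.

No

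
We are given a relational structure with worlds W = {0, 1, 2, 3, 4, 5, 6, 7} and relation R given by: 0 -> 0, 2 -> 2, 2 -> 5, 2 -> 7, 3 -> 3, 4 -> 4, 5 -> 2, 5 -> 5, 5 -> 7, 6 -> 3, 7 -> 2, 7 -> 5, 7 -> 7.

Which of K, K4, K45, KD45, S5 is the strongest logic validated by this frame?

Transitive (axiom 4): yes — every two-step R-path is closed by a direct edge.
Euclidean (axiom 5): yes — any two successors of a common world are R-related.
Serial (axiom D): no — 1 has no R-successor.
Reflexive (axiom T): no — 1 is not related to itself.
So F validates K, K4, K45; KD45 would additionally require R to be serial. The strongest is K45.

K45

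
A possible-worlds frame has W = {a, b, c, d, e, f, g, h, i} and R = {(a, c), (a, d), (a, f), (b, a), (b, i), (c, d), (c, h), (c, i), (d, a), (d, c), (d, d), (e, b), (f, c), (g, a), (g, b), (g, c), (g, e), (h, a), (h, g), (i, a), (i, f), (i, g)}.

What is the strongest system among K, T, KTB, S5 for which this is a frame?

Reflexive (axiom T): no — a is not related to itself.
Symmetric (axiom B): no — a R c but not c R a.
Euclidean (axiom 5): no — a R c and a R f, but not c R f.
So F validates K; T would additionally require R to be reflexive. The strongest is K.

K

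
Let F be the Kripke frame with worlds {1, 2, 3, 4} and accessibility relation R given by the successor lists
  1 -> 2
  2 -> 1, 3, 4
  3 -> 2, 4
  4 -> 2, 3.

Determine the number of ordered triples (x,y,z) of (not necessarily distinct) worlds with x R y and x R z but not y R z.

12

Enumerating: (1,2,2), (2,1,1), (2,1,3), (2,1,4), (2,3,1), (2,3,3), (2,4,1), (2,4,4), (3,2,2), (3,4,4), (4,2,2), (4,3,3).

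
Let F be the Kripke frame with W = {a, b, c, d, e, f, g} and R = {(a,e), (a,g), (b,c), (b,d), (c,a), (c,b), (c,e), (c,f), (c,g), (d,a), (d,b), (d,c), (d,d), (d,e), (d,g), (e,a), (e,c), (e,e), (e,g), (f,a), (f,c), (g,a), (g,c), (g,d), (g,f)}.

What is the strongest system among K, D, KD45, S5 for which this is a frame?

Serial (axiom D): yes — every world has a successor (e.g. a R e).
Euclidean (axiom 5): no — a R g and a R e, but not g R e.
Transitive (axiom 4): no — a R e and e R c, but not a R c.
Reflexive (axiom T): no — a is not related to itself.
So F validates K, D; KD45 would additionally require R to be Euclidean and transitive. The strongest is D.

D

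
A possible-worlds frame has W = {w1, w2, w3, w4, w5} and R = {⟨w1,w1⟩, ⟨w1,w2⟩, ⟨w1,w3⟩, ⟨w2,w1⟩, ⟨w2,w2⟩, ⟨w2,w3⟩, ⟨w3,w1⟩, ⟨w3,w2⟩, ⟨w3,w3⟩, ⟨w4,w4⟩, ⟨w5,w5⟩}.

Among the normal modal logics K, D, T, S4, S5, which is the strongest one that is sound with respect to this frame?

S5

Serial (axiom D): yes — every world has a successor (e.g. w1 R w1).
Reflexive (axiom T): yes — every world is R-related to itself.
Transitive (axiom 4): yes — every two-step R-path is closed by a direct edge.
Euclidean (axiom 5): yes — any two successors of a common world are R-related.
So F validates K, D, T, S4, S5. The strongest is S5.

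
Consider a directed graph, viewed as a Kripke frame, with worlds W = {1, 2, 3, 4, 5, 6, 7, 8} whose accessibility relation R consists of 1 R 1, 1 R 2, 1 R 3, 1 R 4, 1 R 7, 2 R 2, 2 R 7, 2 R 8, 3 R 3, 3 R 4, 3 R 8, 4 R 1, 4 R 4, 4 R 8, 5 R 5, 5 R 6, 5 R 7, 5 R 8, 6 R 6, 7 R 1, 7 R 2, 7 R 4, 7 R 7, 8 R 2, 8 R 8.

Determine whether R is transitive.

No

Transitive: no — 1 R 2 and 2 R 8, but not 1 R 8.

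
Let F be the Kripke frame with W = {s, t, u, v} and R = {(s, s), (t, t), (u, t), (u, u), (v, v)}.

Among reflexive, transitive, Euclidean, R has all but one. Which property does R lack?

Euclidean

Reflexive: yes — every world is R-related to itself.
Transitive: yes — every two-step R-path is closed by a direct edge.
Euclidean: no — u R t and u R u, but not t R u.
Only Euclidean fails.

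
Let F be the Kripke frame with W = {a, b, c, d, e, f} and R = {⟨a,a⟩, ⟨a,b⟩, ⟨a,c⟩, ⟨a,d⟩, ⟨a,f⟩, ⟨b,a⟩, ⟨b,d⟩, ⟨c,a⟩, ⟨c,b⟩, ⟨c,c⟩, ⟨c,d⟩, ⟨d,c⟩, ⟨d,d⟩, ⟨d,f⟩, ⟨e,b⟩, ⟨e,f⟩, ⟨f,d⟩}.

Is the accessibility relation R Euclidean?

No

Euclidean: no — a R b and a R c, but not b R c.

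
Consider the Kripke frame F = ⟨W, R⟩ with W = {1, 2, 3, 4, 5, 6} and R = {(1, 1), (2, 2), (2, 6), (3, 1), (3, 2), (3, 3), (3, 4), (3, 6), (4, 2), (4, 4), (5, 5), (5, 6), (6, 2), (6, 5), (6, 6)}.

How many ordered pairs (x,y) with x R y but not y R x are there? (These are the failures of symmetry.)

5

Enumerating: (3,1), (3,2), (3,4), (3,6), (4,2).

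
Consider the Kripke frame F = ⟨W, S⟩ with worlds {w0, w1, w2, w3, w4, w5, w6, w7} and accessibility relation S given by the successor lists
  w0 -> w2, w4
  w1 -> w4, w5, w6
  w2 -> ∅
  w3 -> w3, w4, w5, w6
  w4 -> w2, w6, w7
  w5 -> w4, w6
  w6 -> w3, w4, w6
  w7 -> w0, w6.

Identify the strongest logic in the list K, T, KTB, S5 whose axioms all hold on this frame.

Reflexive (axiom T): no — w0 is not related to itself.
Symmetric (axiom B): no — w0 S w2 but not w2 S w0.
Euclidean (axiom 5): no — w0 S w2 and w0 S w4, but not w2 S w4.
So F validates K; T would additionally require S to be reflexive. The strongest is K.

K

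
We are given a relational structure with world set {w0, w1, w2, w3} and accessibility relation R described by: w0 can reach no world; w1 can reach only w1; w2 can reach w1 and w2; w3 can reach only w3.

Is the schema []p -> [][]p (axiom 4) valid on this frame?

Axiom 4 corresponds to the accessibility relation being transitive.
Transitive: yes — every two-step R-path is closed by a direct edge.

Yes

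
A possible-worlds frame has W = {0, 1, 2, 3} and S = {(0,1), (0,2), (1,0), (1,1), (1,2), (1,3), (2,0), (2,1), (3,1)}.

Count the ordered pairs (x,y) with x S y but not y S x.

S is symmetric; there are no such tuples.

0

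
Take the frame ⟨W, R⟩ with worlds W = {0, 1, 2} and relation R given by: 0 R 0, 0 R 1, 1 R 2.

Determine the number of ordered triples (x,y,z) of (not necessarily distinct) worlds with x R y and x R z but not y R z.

Enumerating: (0,1,0), (0,1,1), (1,2,2).

3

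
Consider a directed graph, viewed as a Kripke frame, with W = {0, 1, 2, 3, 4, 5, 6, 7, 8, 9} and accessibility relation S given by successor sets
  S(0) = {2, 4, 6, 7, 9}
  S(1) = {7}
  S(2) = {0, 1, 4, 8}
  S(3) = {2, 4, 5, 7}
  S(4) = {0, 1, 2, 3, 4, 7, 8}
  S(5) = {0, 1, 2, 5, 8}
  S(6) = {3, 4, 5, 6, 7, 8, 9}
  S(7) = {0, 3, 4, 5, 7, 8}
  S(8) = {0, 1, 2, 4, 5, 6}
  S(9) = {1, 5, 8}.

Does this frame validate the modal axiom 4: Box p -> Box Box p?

Axiom 4 corresponds to the accessibility relation being transitive.
Transitive: no — 0 S 2 and 2 S 1, but not 0 S 1.

No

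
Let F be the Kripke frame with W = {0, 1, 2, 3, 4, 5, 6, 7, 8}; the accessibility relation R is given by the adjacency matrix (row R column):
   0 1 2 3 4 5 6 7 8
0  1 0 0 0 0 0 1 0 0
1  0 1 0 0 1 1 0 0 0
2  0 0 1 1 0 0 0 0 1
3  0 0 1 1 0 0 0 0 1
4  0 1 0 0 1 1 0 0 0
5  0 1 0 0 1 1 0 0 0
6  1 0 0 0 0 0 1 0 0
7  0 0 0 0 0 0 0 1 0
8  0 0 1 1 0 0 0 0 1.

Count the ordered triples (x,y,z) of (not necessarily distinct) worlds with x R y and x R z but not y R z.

0

R is Euclidean; there are no such tuples.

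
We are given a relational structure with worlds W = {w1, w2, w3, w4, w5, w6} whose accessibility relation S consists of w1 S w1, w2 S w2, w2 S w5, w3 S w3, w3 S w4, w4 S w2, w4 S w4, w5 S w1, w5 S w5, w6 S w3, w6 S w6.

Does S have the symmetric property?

Symmetric: no — w2 S w5 but not w5 S w2.

No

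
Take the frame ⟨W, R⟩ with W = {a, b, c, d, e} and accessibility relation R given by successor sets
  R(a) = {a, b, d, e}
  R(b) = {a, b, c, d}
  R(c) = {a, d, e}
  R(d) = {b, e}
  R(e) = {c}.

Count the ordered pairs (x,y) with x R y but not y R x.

6

Enumerating: (a,d), (a,e), (b,c), (c,a), (c,d), (d,e).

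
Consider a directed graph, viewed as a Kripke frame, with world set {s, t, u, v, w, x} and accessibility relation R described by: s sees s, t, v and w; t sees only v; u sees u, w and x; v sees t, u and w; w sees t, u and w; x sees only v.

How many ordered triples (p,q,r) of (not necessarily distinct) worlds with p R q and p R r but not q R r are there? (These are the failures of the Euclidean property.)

21

Enumerating: (s,t,s), (s,t,t), (s,t,w), (s,v,s), (s,v,v), (s,w,s), (s,w,v), (t,v,v), (u,w,x), (u,x,u), (u,x,w), (u,x,x), … and 9 more.
Total: 21.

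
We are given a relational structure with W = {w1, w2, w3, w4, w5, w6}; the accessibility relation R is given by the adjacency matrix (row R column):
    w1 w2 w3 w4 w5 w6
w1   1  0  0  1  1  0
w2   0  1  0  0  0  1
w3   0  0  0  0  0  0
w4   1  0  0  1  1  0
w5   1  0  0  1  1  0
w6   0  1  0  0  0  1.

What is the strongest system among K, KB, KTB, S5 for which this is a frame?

Symmetric (axiom B): yes — every pair in R has its reverse in R.
Reflexive (axiom T): no — w3 is not related to itself.
Euclidean (axiom 5): yes — any two successors of a common world are R-related.
So F validates K, KB; KTB would additionally require R to be reflexive. The strongest is KB.

KB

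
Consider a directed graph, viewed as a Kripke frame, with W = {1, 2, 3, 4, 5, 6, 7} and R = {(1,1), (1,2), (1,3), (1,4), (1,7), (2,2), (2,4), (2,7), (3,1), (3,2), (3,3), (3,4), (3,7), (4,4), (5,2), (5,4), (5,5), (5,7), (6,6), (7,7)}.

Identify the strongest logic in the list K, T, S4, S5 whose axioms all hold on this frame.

Reflexive (axiom T): yes — every world is R-related to itself.
Transitive (axiom 4): yes — every two-step R-path is closed by a direct edge.
Euclidean (axiom 5): no — 1 R 2 and 1 R 3, but not 2 R 3.
So F validates K, T, S4; S5 would additionally require R to be Euclidean. The strongest is S4.

S4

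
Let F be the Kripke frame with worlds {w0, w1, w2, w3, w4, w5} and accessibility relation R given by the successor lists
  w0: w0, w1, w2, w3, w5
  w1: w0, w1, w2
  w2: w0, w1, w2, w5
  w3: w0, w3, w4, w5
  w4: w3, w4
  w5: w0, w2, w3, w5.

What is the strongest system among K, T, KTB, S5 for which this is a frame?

Reflexive (axiom T): yes — every world is R-related to itself.
Symmetric (axiom B): yes — every pair in R has its reverse in R.
Euclidean (axiom 5): no — w0 R w1 and w0 R w3, but not w1 R w3.
So F validates K, T, KTB; S5 would additionally require R to be Euclidean. The strongest is KTB.

KTB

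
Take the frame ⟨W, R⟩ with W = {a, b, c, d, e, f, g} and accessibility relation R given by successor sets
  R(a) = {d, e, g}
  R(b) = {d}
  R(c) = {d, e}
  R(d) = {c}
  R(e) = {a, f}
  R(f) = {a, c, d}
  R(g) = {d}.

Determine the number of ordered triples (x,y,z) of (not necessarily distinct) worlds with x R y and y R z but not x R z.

Enumerating: (a,d,c), (a,e,a), (a,e,f), (b,d,c), (c,d,c), (c,e,a), (c,e,f), (d,c,d), (d,c,e), (e,a,d), (e,a,e), (e,a,g), (e,f,c), (e,f,d), (f,a,e), (f,a,g), (f,c,e), (g,d,c).

18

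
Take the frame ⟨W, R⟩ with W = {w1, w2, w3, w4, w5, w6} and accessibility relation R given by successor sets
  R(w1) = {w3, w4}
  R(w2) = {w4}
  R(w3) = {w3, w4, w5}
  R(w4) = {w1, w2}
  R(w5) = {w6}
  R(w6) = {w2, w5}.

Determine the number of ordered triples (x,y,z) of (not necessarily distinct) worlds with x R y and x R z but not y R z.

Enumerating: (w1,w4,w3), (w1,w4,w4), (w2,w4,w4), (w3,w4,w3), (w3,w4,w4), (w3,w4,w5), (w3,w5,w3), (w3,w5,w4), (w3,w5,w5), (w4,w1,w1), (w4,w1,w2), (w4,w2,w1), (w4,w2,w2), (w5,w6,w6), (w6,w2,w2), (w6,w2,w5), (w6,w5,w2), (w6,w5,w5).

18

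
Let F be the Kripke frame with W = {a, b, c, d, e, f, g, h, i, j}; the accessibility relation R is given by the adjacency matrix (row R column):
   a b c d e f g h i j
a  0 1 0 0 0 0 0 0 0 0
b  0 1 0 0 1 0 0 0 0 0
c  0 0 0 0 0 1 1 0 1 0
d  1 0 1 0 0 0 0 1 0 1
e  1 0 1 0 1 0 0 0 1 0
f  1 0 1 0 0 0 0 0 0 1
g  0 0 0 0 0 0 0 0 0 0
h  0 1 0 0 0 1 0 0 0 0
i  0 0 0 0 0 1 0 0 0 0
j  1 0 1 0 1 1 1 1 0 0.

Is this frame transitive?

Transitive: no — a R b and b R e, but not a R e.

No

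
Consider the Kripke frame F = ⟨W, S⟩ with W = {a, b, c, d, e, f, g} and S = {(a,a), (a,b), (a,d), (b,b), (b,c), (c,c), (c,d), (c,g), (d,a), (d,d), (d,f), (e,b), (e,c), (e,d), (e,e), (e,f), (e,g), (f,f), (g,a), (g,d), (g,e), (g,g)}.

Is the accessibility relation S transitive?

Transitive: no — a S b and b S c, but not a S c.

No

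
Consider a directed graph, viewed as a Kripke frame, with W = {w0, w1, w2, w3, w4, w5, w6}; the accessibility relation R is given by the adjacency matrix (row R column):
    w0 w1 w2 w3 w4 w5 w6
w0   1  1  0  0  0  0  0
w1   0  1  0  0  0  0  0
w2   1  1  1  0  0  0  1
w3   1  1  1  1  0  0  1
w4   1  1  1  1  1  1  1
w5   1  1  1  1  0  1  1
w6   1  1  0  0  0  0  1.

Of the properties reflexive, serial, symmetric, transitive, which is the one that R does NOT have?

Reflexive: yes — every world is R-related to itself.
Serial: yes — every world has a successor (e.g. w0 R w0).
Symmetric: no — w0 R w1 but not w1 R w0.
Transitive: yes — every two-step R-path is closed by a direct edge.
Only symmetric fails.

symmetric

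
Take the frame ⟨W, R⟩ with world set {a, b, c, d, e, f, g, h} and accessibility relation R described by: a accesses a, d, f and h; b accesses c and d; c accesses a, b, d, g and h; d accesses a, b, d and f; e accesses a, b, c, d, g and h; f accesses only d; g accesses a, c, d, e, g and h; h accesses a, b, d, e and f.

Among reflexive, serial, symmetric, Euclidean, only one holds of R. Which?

serial

Reflexive: no — b is not related to itself.
Serial: yes — every world has a successor (e.g. a R a).
Symmetric: no — a R f but not f R a.
Euclidean: no — a R d and a R h, but not d R h.
Only serial holds.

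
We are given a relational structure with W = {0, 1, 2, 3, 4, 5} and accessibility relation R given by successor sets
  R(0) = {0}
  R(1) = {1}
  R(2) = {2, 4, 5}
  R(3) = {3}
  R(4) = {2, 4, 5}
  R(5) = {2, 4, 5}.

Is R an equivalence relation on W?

Reflexive: yes — every world is R-related to itself.
Symmetric: yes — every pair in R has its reverse in R.
Transitive: yes — every two-step R-path is closed by a direct edge.
So R is an equivalence relation.

Yes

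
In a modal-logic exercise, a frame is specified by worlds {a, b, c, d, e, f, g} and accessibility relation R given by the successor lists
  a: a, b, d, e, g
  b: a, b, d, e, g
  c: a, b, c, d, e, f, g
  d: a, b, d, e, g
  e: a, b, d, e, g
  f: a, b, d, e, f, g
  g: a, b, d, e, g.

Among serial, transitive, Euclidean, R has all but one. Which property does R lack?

Euclidean

Serial: yes — every world has a successor (e.g. a R a).
Transitive: yes — every two-step R-path is closed by a direct edge.
Euclidean: no — c R a and c R f, but not a R f.
Only Euclidean fails.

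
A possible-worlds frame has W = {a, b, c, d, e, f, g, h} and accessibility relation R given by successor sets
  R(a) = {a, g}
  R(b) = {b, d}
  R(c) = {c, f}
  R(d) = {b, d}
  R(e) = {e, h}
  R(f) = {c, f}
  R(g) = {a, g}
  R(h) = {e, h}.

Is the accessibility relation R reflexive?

Reflexive: yes — every world is R-related to itself.

Yes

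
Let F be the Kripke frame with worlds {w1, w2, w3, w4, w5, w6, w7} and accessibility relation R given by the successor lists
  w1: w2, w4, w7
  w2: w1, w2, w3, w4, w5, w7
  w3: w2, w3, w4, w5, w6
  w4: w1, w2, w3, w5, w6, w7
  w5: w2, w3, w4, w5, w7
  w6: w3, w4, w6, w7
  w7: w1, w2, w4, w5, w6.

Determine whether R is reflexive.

No

Reflexive: no — w1 is not related to itself.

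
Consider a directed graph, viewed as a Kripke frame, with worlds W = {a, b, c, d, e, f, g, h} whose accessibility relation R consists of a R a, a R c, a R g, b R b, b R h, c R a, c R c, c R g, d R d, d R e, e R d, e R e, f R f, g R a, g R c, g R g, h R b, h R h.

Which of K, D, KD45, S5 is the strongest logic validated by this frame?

Serial (axiom D): yes — every world has a successor (e.g. a R a).
Euclidean (axiom 5): yes — any two successors of a common world are R-related.
Transitive (axiom 4): yes — every two-step R-path is closed by a direct edge.
Reflexive (axiom T): yes — every world is R-related to itself.
So F validates K, D, KD45, S5. The strongest is S5.

S5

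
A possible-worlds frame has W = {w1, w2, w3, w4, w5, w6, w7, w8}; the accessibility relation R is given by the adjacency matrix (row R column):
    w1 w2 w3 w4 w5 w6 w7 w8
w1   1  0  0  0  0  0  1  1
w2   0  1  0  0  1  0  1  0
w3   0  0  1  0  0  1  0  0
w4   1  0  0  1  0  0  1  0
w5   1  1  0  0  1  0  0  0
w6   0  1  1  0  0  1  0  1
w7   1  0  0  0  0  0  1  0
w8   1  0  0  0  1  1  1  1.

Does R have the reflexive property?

Yes

Reflexive: yes — every world is R-related to itself.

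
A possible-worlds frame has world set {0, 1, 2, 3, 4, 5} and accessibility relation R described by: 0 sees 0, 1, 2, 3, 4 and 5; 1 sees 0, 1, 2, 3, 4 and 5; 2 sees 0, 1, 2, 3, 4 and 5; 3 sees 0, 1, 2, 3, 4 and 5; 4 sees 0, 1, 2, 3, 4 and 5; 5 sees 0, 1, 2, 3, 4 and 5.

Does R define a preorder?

Reflexive: yes — every world is R-related to itself.
Transitive: yes — every two-step R-path is closed by a direct edge.
So R is a preorder.

Yes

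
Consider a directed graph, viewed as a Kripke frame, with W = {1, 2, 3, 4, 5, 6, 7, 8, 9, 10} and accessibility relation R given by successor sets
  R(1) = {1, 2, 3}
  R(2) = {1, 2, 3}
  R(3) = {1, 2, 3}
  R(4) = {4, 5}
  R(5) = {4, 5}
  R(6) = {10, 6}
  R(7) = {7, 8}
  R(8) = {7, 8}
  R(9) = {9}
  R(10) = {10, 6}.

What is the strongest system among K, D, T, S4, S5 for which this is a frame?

Serial (axiom D): yes — every world has a successor (e.g. 1 R 1).
Reflexive (axiom T): yes — every world is R-related to itself.
Transitive (axiom 4): yes — every two-step R-path is closed by a direct edge.
Euclidean (axiom 5): yes — any two successors of a common world are R-related.
So F validates K, D, T, S4, S5. The strongest is S5.

S5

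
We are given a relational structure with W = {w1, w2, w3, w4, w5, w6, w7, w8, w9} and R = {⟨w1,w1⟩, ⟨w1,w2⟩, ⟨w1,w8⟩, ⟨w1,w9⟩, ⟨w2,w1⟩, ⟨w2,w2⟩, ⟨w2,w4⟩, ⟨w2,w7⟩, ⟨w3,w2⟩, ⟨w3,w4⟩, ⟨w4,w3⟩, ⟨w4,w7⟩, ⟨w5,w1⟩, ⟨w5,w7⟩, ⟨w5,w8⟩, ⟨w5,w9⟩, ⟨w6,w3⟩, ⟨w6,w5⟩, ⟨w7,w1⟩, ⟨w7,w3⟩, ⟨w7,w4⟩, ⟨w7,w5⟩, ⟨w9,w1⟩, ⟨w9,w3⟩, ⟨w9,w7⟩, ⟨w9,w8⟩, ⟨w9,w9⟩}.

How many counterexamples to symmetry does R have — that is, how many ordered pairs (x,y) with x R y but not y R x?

14

Enumerating: (w1,w8), (w2,w4), (w2,w7), (w3,w2), (w5,w1), (w5,w8), (w5,w9), (w6,w3), (w6,w5), (w7,w1), (w7,w3), (w9,w3), (w9,w7), (w9,w8).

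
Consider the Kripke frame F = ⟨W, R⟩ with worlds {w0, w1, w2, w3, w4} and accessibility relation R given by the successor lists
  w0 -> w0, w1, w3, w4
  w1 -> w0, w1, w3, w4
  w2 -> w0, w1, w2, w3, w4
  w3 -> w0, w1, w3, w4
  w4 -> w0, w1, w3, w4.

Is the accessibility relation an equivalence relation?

No

Reflexive: yes — every world is R-related to itself.
Symmetric: no — w2 R w0 but not w0 R w2.
Transitive: yes — every two-step R-path is closed by a direct edge.
So R is not an equivalence relation.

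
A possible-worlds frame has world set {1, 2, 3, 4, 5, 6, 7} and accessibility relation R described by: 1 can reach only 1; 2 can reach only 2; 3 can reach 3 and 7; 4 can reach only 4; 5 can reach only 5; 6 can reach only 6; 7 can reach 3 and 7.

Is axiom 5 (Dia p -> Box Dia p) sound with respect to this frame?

Axiom 5 corresponds to the accessibility relation being Euclidean.
Euclidean: yes — any two successors of a common world are R-related.

Yes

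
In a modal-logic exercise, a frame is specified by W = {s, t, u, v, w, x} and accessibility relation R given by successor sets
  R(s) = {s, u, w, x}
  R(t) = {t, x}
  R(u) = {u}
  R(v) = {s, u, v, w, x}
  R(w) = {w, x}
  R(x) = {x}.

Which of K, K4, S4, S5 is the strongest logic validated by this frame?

S4

Transitive (axiom 4): yes — every two-step R-path is closed by a direct edge.
Reflexive (axiom T): yes — every world is R-related to itself.
Euclidean (axiom 5): no — s R u and s R w, but not u R w.
So F validates K, K4, S4; S5 would additionally require R to be Euclidean. The strongest is S4.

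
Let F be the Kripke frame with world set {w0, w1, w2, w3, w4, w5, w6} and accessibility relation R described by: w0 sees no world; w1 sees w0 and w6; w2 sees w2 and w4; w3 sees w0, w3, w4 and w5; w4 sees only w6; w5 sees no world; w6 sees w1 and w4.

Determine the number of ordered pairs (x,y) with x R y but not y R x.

5

Enumerating: (w1,w0), (w2,w4), (w3,w0), (w3,w4), (w3,w5).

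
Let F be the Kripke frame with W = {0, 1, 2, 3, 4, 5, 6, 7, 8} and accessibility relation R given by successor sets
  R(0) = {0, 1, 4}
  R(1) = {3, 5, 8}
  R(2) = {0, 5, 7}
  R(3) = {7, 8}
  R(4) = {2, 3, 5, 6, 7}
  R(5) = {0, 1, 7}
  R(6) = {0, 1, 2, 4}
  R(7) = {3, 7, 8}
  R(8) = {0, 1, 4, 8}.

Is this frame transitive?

Transitive: no — 0 R 1 and 1 R 3, but not 0 R 3.

No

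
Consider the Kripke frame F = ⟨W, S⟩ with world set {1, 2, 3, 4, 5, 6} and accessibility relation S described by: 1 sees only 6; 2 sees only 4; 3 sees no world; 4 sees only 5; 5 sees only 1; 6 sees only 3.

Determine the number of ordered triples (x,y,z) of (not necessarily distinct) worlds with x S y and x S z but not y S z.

5

Enumerating: (1,6,6), (2,4,4), (4,5,5), (5,1,1), (6,3,3).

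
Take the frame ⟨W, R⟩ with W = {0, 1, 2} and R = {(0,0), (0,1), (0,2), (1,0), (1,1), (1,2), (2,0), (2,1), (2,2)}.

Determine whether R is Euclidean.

Yes

Euclidean: yes — any two successors of a common world are R-related.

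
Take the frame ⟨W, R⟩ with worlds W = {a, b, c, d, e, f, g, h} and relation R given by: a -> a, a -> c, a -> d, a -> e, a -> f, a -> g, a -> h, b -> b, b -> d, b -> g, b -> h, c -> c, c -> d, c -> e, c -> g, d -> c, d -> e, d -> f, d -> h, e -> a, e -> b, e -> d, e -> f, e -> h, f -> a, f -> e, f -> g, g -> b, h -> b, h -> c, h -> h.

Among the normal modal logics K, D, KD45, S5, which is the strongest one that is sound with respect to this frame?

Serial (axiom D): yes — every world has a successor (e.g. a R a).
Euclidean (axiom 5): no — a R c and a R f, but not c R f.
Transitive (axiom 4): no — a R e and e R b, but not a R b.
Reflexive (axiom T): no — d is not related to itself.
So F validates K, D; KD45 would additionally require R to be Euclidean and transitive. The strongest is D.

D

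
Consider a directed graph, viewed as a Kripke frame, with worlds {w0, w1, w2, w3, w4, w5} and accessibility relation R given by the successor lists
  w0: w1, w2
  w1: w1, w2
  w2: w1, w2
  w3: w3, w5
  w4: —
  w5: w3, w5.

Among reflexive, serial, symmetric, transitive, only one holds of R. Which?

transitive

Reflexive: no — w0 is not related to itself.
Serial: no — w4 has no R-successor.
Symmetric: no — w0 R w1 but not w1 R w0.
Transitive: yes — every two-step R-path is closed by a direct edge.
Only transitive holds.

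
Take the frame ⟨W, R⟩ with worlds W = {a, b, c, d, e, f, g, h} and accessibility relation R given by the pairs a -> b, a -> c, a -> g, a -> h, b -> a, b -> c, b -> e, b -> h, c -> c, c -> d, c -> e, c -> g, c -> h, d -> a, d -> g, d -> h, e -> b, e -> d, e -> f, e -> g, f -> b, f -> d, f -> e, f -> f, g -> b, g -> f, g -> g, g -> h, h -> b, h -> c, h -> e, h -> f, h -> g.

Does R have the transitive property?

No

Transitive: no — a R b and b R e, but not a R e.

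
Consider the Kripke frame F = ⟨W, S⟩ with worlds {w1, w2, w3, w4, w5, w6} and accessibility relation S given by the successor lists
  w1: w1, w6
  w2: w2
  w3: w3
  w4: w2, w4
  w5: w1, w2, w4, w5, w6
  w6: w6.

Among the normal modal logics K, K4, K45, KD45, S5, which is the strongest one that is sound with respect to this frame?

K4

Transitive (axiom 4): yes — every two-step S-path is closed by a direct edge.
Euclidean (axiom 5): no — w5 S w1 and w5 S w2, but not w1 S w2.
Serial (axiom D): yes — every world has a successor (e.g. w1 S w1).
Reflexive (axiom T): yes — every world is S-related to itself.
So F validates K, K4; K45 would additionally require S to be Euclidean. The strongest is K4.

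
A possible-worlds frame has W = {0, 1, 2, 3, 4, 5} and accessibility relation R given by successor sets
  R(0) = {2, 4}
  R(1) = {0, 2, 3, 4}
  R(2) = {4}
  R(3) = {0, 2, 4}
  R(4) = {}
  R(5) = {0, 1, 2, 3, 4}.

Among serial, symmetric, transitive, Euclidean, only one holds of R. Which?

transitive

Serial: no — 4 has no R-successor.
Symmetric: no — 0 R 2 but not 2 R 0.
Transitive: yes — every two-step R-path is closed by a direct edge.
Euclidean: no — 0 R 4 and 0 R 2, but not 4 R 2.
Only transitive holds.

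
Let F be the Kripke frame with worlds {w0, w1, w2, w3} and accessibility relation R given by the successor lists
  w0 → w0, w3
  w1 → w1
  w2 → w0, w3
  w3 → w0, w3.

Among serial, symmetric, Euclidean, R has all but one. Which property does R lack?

symmetric

Serial: yes — every world has a successor (e.g. w0 R w0).
Symmetric: no — w2 R w0 but not w0 R w2.
Euclidean: yes — any two successors of a common world are R-related.
Only symmetric fails.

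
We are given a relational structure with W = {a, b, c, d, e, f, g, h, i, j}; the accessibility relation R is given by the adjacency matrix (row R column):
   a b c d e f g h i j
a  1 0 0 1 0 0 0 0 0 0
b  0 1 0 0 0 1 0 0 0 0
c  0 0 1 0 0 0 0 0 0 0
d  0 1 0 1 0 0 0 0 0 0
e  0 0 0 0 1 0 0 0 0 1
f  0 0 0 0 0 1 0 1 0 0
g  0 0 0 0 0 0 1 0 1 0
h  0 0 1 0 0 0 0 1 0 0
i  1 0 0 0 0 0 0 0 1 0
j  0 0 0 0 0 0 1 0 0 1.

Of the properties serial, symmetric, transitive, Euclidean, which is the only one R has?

serial

Serial: yes — every world has a successor (e.g. a R a).
Symmetric: no — a R d but not d R a.
Transitive: no — a R d and d R b, but not a R b.
Euclidean: no — a R d and a R a, but not d R a.
Only serial holds.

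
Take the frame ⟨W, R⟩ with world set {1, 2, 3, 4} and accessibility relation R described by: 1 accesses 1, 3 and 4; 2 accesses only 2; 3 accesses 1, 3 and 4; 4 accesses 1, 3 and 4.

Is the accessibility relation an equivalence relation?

Yes

Reflexive: yes — every world is R-related to itself.
Symmetric: yes — every pair in R has its reverse in R.
Transitive: yes — every two-step R-path is closed by a direct edge.
So R is an equivalence relation.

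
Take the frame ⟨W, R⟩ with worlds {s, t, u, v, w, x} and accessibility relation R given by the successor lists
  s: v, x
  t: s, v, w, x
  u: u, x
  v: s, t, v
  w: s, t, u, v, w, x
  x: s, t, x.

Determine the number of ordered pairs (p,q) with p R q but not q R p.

Enumerating: (t,s), (u,x), (w,s), (w,u), (w,v), (w,x).

6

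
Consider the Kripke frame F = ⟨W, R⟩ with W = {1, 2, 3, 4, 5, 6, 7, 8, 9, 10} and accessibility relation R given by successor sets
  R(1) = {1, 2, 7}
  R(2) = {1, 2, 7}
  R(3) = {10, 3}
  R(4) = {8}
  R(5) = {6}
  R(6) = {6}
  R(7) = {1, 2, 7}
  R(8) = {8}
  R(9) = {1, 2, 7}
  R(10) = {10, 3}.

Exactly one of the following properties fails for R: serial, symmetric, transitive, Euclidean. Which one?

symmetric

Serial: yes — every world has a successor (e.g. 1 R 1).
Symmetric: no — 4 R 8 but not 8 R 4.
Transitive: yes — every two-step R-path is closed by a direct edge.
Euclidean: yes — any two successors of a common world are R-related.
Only symmetric fails.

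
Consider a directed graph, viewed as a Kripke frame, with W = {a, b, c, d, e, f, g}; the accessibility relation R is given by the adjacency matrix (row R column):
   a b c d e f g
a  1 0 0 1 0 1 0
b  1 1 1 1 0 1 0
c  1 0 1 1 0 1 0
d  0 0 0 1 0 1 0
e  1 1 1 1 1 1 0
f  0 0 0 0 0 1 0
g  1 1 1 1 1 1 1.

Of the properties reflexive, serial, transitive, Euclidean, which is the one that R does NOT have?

Reflexive: yes — every world is R-related to itself.
Serial: yes — every world has a successor (e.g. a R a).
Transitive: yes — every two-step R-path is closed by a direct edge.
Euclidean: no — a R f and a R d, but not f R d.
Only Euclidean fails.

Euclidean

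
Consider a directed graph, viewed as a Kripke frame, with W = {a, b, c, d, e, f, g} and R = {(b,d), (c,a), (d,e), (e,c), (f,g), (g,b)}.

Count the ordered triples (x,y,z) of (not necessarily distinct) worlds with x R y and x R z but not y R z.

Enumerating: (b,d,d), (c,a,a), (d,e,e), (e,c,c), (f,g,g), (g,b,b).

6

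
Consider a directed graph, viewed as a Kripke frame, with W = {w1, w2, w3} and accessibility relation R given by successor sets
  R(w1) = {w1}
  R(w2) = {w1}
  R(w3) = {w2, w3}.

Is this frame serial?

Yes

Serial: yes — every world has a successor (e.g. w1 R w1).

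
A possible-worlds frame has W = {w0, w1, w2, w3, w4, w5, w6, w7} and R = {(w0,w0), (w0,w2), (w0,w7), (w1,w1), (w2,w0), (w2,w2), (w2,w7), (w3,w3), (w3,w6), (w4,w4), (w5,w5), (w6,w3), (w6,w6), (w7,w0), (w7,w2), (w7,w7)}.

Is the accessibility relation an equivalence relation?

Yes

Reflexive: yes — every world is R-related to itself.
Symmetric: yes — every pair in R has its reverse in R.
Transitive: yes — every two-step R-path is closed by a direct edge.
So R is an equivalence relation.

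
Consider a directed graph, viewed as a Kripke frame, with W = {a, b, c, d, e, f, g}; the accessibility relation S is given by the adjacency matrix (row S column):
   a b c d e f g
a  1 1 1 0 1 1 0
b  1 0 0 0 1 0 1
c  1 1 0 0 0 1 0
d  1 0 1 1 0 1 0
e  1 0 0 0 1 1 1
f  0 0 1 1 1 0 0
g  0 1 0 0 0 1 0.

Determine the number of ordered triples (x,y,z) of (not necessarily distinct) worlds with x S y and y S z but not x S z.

Enumerating: (a,b,g), (a,e,g), (a,f,d), (b,a,b), (b,a,c), (b,a,f), (b,e,f), (b,g,b), (b,g,f), (c,a,c), (c,a,e), (c,b,e), … and 27 more.
Total: 39.

39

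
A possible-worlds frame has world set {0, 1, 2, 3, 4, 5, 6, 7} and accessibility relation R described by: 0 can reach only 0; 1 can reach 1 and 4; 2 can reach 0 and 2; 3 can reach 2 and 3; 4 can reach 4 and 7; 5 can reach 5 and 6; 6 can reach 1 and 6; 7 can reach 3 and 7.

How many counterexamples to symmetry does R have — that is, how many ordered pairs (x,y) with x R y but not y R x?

Enumerating: (1,4), (2,0), (3,2), (4,7), (5,6), (6,1), (7,3).

7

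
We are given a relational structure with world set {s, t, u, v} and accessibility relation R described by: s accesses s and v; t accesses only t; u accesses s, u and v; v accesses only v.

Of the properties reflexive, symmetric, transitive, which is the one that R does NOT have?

symmetric

Reflexive: yes — every world is R-related to itself.
Symmetric: no — s R v but not v R s.
Transitive: yes — every two-step R-path is closed by a direct edge.
Only symmetric fails.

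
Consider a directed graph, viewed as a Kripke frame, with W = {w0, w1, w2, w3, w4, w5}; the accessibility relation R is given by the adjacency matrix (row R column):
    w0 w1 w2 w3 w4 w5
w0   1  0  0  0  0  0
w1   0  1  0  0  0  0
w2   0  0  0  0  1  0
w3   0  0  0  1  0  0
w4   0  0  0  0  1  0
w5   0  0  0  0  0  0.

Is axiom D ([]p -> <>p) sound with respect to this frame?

The schema D characterises exactly the serial frames.
Serial: no — w5 has no R-successor.

No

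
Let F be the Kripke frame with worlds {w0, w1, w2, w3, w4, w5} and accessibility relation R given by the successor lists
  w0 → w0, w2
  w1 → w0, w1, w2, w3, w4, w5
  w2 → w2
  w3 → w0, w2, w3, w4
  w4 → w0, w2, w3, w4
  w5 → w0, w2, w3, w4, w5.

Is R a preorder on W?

Yes

Reflexive: yes — every world is R-related to itself.
Transitive: yes — every two-step R-path is closed by a direct edge.
So R is a preorder.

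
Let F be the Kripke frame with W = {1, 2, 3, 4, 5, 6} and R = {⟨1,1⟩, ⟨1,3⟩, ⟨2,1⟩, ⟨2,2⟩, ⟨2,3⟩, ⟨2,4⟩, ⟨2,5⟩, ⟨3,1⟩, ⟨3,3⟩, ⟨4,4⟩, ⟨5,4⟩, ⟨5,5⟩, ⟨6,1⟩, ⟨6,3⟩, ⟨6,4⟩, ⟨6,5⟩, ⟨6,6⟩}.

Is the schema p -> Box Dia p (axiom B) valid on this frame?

By correspondence theory, B is valid on a frame iff R is symmetric.
Symmetric: no — 2 R 1 but not 1 R 2.

No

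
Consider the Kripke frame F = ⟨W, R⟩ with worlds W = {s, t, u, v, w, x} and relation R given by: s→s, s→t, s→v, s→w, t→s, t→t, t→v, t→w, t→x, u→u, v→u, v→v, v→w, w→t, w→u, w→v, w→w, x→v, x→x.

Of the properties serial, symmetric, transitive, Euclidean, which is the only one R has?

Serial: yes — every world has a successor (e.g. s R s).
Symmetric: no — s R v but not v R s.
Transitive: no — s R t and t R x, but not s R x.
Euclidean: no — s R v and s R t, but not v R t.
Only serial holds.

serial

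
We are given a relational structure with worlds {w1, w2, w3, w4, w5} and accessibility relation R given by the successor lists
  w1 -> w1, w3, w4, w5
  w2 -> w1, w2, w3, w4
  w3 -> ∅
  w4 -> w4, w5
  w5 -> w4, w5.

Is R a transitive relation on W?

No

Transitive: no — w2 R w1 and w1 R w5, but not w2 R w5.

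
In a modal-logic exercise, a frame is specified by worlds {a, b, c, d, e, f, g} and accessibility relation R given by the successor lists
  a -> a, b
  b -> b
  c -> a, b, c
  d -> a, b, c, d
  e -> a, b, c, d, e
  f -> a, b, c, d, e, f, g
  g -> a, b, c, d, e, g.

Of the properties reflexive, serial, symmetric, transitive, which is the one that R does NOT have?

symmetric

Reflexive: yes — every world is R-related to itself.
Serial: yes — every world has a successor (e.g. a R a).
Symmetric: no — a R b but not b R a.
Transitive: yes — every two-step R-path is closed by a direct edge.
Only symmetric fails.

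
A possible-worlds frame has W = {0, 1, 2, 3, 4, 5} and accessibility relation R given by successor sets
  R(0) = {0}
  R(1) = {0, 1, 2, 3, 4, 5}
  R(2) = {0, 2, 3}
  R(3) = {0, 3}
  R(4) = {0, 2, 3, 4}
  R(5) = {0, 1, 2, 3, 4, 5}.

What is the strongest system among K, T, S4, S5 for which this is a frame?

S4

Reflexive (axiom T): yes — every world is R-related to itself.
Transitive (axiom 4): yes — every two-step R-path is closed by a direct edge.
Euclidean (axiom 5): no — 1 R 0 and 1 R 2, but not 0 R 2.
So F validates K, T, S4; S5 would additionally require R to be Euclidean. The strongest is S4.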